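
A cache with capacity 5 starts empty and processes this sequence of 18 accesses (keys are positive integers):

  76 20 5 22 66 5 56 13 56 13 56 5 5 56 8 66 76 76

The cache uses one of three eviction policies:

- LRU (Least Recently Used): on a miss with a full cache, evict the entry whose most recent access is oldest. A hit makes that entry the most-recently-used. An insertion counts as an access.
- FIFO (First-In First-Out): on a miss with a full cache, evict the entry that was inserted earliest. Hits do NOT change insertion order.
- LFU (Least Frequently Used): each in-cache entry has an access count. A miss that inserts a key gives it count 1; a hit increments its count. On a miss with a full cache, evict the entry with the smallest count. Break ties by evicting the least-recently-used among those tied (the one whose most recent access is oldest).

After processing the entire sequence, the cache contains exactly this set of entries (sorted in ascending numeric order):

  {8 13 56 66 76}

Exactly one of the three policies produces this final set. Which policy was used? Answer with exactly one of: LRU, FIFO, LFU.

Answer: FIFO

Derivation:
Simulating under each policy and comparing final sets:
  LRU: final set = {5 8 56 66 76} -> differs
  FIFO: final set = {8 13 56 66 76} -> MATCHES target
  LFU: final set = {5 13 56 66 76} -> differs
Only FIFO produces the target set.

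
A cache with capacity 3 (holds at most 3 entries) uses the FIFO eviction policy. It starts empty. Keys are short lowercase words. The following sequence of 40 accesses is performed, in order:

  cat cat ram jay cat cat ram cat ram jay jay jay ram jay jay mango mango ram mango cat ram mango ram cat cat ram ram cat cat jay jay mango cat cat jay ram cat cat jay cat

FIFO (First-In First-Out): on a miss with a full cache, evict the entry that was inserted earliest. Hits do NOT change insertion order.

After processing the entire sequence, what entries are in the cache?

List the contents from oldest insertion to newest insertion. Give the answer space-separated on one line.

Answer: cat ram jay

Derivation:
FIFO simulation (capacity=3):
  1. access cat: MISS. Cache (old->new): [cat]
  2. access cat: HIT. Cache (old->new): [cat]
  3. access ram: MISS. Cache (old->new): [cat ram]
  4. access jay: MISS. Cache (old->new): [cat ram jay]
  5. access cat: HIT. Cache (old->new): [cat ram jay]
  6. access cat: HIT. Cache (old->new): [cat ram jay]
  7. access ram: HIT. Cache (old->new): [cat ram jay]
  8. access cat: HIT. Cache (old->new): [cat ram jay]
  9. access ram: HIT. Cache (old->new): [cat ram jay]
  10. access jay: HIT. Cache (old->new): [cat ram jay]
  11. access jay: HIT. Cache (old->new): [cat ram jay]
  12. access jay: HIT. Cache (old->new): [cat ram jay]
  13. access ram: HIT. Cache (old->new): [cat ram jay]
  14. access jay: HIT. Cache (old->new): [cat ram jay]
  15. access jay: HIT. Cache (old->new): [cat ram jay]
  16. access mango: MISS, evict cat. Cache (old->new): [ram jay mango]
  17. access mango: HIT. Cache (old->new): [ram jay mango]
  18. access ram: HIT. Cache (old->new): [ram jay mango]
  19. access mango: HIT. Cache (old->new): [ram jay mango]
  20. access cat: MISS, evict ram. Cache (old->new): [jay mango cat]
  21. access ram: MISS, evict jay. Cache (old->new): [mango cat ram]
  22. access mango: HIT. Cache (old->new): [mango cat ram]
  23. access ram: HIT. Cache (old->new): [mango cat ram]
  24. access cat: HIT. Cache (old->new): [mango cat ram]
  25. access cat: HIT. Cache (old->new): [mango cat ram]
  26. access ram: HIT. Cache (old->new): [mango cat ram]
  27. access ram: HIT. Cache (old->new): [mango cat ram]
  28. access cat: HIT. Cache (old->new): [mango cat ram]
  29. access cat: HIT. Cache (old->new): [mango cat ram]
  30. access jay: MISS, evict mango. Cache (old->new): [cat ram jay]
  31. access jay: HIT. Cache (old->new): [cat ram jay]
  32. access mango: MISS, evict cat. Cache (old->new): [ram jay mango]
  33. access cat: MISS, evict ram. Cache (old->new): [jay mango cat]
  34. access cat: HIT. Cache (old->new): [jay mango cat]
  35. access jay: HIT. Cache (old->new): [jay mango cat]
  36. access ram: MISS, evict jay. Cache (old->new): [mango cat ram]
  37. access cat: HIT. Cache (old->new): [mango cat ram]
  38. access cat: HIT. Cache (old->new): [mango cat ram]
  39. access jay: MISS, evict mango. Cache (old->new): [cat ram jay]
  40. access cat: HIT. Cache (old->new): [cat ram jay]
Total: 29 hits, 11 misses, 8 evictions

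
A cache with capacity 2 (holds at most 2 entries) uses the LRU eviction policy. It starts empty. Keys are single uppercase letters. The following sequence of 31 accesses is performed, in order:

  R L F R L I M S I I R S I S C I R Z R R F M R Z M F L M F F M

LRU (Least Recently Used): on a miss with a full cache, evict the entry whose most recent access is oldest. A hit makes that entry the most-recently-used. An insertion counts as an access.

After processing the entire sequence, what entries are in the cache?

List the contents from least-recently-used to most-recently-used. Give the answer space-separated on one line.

LRU simulation (capacity=2):
  1. access R: MISS. Cache (LRU->MRU): [R]
  2. access L: MISS. Cache (LRU->MRU): [R L]
  3. access F: MISS, evict R. Cache (LRU->MRU): [L F]
  4. access R: MISS, evict L. Cache (LRU->MRU): [F R]
  5. access L: MISS, evict F. Cache (LRU->MRU): [R L]
  6. access I: MISS, evict R. Cache (LRU->MRU): [L I]
  7. access M: MISS, evict L. Cache (LRU->MRU): [I M]
  8. access S: MISS, evict I. Cache (LRU->MRU): [M S]
  9. access I: MISS, evict M. Cache (LRU->MRU): [S I]
  10. access I: HIT. Cache (LRU->MRU): [S I]
  11. access R: MISS, evict S. Cache (LRU->MRU): [I R]
  12. access S: MISS, evict I. Cache (LRU->MRU): [R S]
  13. access I: MISS, evict R. Cache (LRU->MRU): [S I]
  14. access S: HIT. Cache (LRU->MRU): [I S]
  15. access C: MISS, evict I. Cache (LRU->MRU): [S C]
  16. access I: MISS, evict S. Cache (LRU->MRU): [C I]
  17. access R: MISS, evict C. Cache (LRU->MRU): [I R]
  18. access Z: MISS, evict I. Cache (LRU->MRU): [R Z]
  19. access R: HIT. Cache (LRU->MRU): [Z R]
  20. access R: HIT. Cache (LRU->MRU): [Z R]
  21. access F: MISS, evict Z. Cache (LRU->MRU): [R F]
  22. access M: MISS, evict R. Cache (LRU->MRU): [F M]
  23. access R: MISS, evict F. Cache (LRU->MRU): [M R]
  24. access Z: MISS, evict M. Cache (LRU->MRU): [R Z]
  25. access M: MISS, evict R. Cache (LRU->MRU): [Z M]
  26. access F: MISS, evict Z. Cache (LRU->MRU): [M F]
  27. access L: MISS, evict M. Cache (LRU->MRU): [F L]
  28. access M: MISS, evict F. Cache (LRU->MRU): [L M]
  29. access F: MISS, evict L. Cache (LRU->MRU): [M F]
  30. access F: HIT. Cache (LRU->MRU): [M F]
  31. access M: HIT. Cache (LRU->MRU): [F M]
Total: 6 hits, 25 misses, 23 evictions

Answer: F M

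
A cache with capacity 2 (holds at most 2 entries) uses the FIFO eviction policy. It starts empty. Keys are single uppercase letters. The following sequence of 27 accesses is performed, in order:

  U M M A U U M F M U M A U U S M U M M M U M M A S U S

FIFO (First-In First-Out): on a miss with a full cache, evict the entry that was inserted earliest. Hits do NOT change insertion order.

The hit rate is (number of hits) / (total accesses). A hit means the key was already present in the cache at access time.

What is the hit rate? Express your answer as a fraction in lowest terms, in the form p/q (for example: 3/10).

FIFO simulation (capacity=2):
  1. access U: MISS. Cache (old->new): [U]
  2. access M: MISS. Cache (old->new): [U M]
  3. access M: HIT. Cache (old->new): [U M]
  4. access A: MISS, evict U. Cache (old->new): [M A]
  5. access U: MISS, evict M. Cache (old->new): [A U]
  6. access U: HIT. Cache (old->new): [A U]
  7. access M: MISS, evict A. Cache (old->new): [U M]
  8. access F: MISS, evict U. Cache (old->new): [M F]
  9. access M: HIT. Cache (old->new): [M F]
  10. access U: MISS, evict M. Cache (old->new): [F U]
  11. access M: MISS, evict F. Cache (old->new): [U M]
  12. access A: MISS, evict U. Cache (old->new): [M A]
  13. access U: MISS, evict M. Cache (old->new): [A U]
  14. access U: HIT. Cache (old->new): [A U]
  15. access S: MISS, evict A. Cache (old->new): [U S]
  16. access M: MISS, evict U. Cache (old->new): [S M]
  17. access U: MISS, evict S. Cache (old->new): [M U]
  18. access M: HIT. Cache (old->new): [M U]
  19. access M: HIT. Cache (old->new): [M U]
  20. access M: HIT. Cache (old->new): [M U]
  21. access U: HIT. Cache (old->new): [M U]
  22. access M: HIT. Cache (old->new): [M U]
  23. access M: HIT. Cache (old->new): [M U]
  24. access A: MISS, evict M. Cache (old->new): [U A]
  25. access S: MISS, evict U. Cache (old->new): [A S]
  26. access U: MISS, evict A. Cache (old->new): [S U]
  27. access S: HIT. Cache (old->new): [S U]
Total: 11 hits, 16 misses, 14 evictions

Hit rate = 11/27

Answer: 11/27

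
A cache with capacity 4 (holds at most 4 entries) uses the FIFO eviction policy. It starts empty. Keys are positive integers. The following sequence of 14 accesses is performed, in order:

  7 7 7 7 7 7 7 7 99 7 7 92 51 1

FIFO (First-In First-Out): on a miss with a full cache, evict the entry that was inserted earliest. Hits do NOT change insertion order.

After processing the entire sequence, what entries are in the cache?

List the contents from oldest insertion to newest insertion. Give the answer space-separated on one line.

Answer: 99 92 51 1

Derivation:
FIFO simulation (capacity=4):
  1. access 7: MISS. Cache (old->new): [7]
  2. access 7: HIT. Cache (old->new): [7]
  3. access 7: HIT. Cache (old->new): [7]
  4. access 7: HIT. Cache (old->new): [7]
  5. access 7: HIT. Cache (old->new): [7]
  6. access 7: HIT. Cache (old->new): [7]
  7. access 7: HIT. Cache (old->new): [7]
  8. access 7: HIT. Cache (old->new): [7]
  9. access 99: MISS. Cache (old->new): [7 99]
  10. access 7: HIT. Cache (old->new): [7 99]
  11. access 7: HIT. Cache (old->new): [7 99]
  12. access 92: MISS. Cache (old->new): [7 99 92]
  13. access 51: MISS. Cache (old->new): [7 99 92 51]
  14. access 1: MISS, evict 7. Cache (old->new): [99 92 51 1]
Total: 9 hits, 5 misses, 1 evictions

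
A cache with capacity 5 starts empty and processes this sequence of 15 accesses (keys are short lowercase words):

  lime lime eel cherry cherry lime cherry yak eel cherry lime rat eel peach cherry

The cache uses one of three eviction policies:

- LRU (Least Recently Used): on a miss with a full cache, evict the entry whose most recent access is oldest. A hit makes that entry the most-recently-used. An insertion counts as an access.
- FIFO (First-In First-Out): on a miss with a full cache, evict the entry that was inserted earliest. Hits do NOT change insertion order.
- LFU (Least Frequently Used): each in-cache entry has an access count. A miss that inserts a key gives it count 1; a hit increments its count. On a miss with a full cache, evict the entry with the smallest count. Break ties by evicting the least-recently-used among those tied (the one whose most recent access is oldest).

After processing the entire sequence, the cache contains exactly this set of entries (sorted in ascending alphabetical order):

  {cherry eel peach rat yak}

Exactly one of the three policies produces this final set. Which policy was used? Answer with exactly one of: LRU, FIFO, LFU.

Answer: FIFO

Derivation:
Simulating under each policy and comparing final sets:
  LRU: final set = {cherry eel lime peach rat} -> differs
  FIFO: final set = {cherry eel peach rat yak} -> MATCHES target
  LFU: final set = {cherry eel lime peach rat} -> differs
Only FIFO produces the target set.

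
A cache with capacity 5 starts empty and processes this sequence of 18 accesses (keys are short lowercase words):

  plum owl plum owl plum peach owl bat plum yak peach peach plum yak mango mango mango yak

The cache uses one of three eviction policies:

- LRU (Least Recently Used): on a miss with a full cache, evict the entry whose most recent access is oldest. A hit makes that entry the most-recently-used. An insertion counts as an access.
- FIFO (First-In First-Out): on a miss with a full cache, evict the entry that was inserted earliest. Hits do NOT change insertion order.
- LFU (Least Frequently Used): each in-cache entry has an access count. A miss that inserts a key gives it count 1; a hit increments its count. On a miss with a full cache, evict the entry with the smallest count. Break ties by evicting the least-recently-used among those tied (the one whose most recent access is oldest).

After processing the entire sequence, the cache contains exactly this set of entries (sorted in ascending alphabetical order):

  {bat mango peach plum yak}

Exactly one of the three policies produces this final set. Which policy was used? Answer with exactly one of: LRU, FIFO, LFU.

Simulating under each policy and comparing final sets:
  LRU: final set = {bat mango peach plum yak} -> MATCHES target
  FIFO: final set = {bat mango owl peach yak} -> differs
  LFU: final set = {mango owl peach plum yak} -> differs
Only LRU produces the target set.

Answer: LRU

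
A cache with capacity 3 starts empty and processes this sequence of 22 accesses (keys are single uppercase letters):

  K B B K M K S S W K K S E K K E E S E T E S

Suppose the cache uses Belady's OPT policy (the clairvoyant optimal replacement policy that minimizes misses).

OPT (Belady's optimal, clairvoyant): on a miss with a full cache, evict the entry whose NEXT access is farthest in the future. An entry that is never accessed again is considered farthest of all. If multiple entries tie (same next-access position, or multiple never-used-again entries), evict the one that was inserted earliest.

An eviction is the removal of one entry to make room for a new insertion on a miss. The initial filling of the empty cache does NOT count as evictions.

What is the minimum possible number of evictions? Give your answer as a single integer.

Answer: 4

Derivation:
OPT (Belady) simulation (capacity=3):
  1. access K: MISS. Cache: [K]
  2. access B: MISS. Cache: [K B]
  3. access B: HIT. Next use of B: never. Cache: [K B]
  4. access K: HIT. Next use of K: step 6. Cache: [K B]
  5. access M: MISS. Cache: [K B M]
  6. access K: HIT. Next use of K: step 10. Cache: [K B M]
  7. access S: MISS, evict B (next use: never). Cache: [K M S]
  8. access S: HIT. Next use of S: step 12. Cache: [K M S]
  9. access W: MISS, evict M (next use: never). Cache: [K S W]
  10. access K: HIT. Next use of K: step 11. Cache: [K S W]
  11. access K: HIT. Next use of K: step 14. Cache: [K S W]
  12. access S: HIT. Next use of S: step 18. Cache: [K S W]
  13. access E: MISS, evict W (next use: never). Cache: [K S E]
  14. access K: HIT. Next use of K: step 15. Cache: [K S E]
  15. access K: HIT. Next use of K: never. Cache: [K S E]
  16. access E: HIT. Next use of E: step 17. Cache: [K S E]
  17. access E: HIT. Next use of E: step 19. Cache: [K S E]
  18. access S: HIT. Next use of S: step 22. Cache: [K S E]
  19. access E: HIT. Next use of E: step 21. Cache: [K S E]
  20. access T: MISS, evict K (next use: never). Cache: [S E T]
  21. access E: HIT. Next use of E: never. Cache: [S E T]
  22. access S: HIT. Next use of S: never. Cache: [S E T]
Total: 15 hits, 7 misses, 4 evictions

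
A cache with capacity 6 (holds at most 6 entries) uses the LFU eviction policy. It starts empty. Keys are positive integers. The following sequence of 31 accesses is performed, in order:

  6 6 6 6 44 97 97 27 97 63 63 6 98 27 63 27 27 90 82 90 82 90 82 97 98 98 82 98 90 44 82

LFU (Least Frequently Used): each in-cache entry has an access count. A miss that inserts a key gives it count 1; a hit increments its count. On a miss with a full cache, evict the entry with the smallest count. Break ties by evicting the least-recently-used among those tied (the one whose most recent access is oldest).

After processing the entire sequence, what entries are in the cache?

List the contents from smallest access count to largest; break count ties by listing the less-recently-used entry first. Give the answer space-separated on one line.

Answer: 44 27 97 90 6 82

Derivation:
LFU simulation (capacity=6):
  1. access 6: MISS. Cache: [6(c=1)]
  2. access 6: HIT, count now 2. Cache: [6(c=2)]
  3. access 6: HIT, count now 3. Cache: [6(c=3)]
  4. access 6: HIT, count now 4. Cache: [6(c=4)]
  5. access 44: MISS. Cache: [44(c=1) 6(c=4)]
  6. access 97: MISS. Cache: [44(c=1) 97(c=1) 6(c=4)]
  7. access 97: HIT, count now 2. Cache: [44(c=1) 97(c=2) 6(c=4)]
  8. access 27: MISS. Cache: [44(c=1) 27(c=1) 97(c=2) 6(c=4)]
  9. access 97: HIT, count now 3. Cache: [44(c=1) 27(c=1) 97(c=3) 6(c=4)]
  10. access 63: MISS. Cache: [44(c=1) 27(c=1) 63(c=1) 97(c=3) 6(c=4)]
  11. access 63: HIT, count now 2. Cache: [44(c=1) 27(c=1) 63(c=2) 97(c=3) 6(c=4)]
  12. access 6: HIT, count now 5. Cache: [44(c=1) 27(c=1) 63(c=2) 97(c=3) 6(c=5)]
  13. access 98: MISS. Cache: [44(c=1) 27(c=1) 98(c=1) 63(c=2) 97(c=3) 6(c=5)]
  14. access 27: HIT, count now 2. Cache: [44(c=1) 98(c=1) 63(c=2) 27(c=2) 97(c=3) 6(c=5)]
  15. access 63: HIT, count now 3. Cache: [44(c=1) 98(c=1) 27(c=2) 97(c=3) 63(c=3) 6(c=5)]
  16. access 27: HIT, count now 3. Cache: [44(c=1) 98(c=1) 97(c=3) 63(c=3) 27(c=3) 6(c=5)]
  17. access 27: HIT, count now 4. Cache: [44(c=1) 98(c=1) 97(c=3) 63(c=3) 27(c=4) 6(c=5)]
  18. access 90: MISS, evict 44(c=1). Cache: [98(c=1) 90(c=1) 97(c=3) 63(c=3) 27(c=4) 6(c=5)]
  19. access 82: MISS, evict 98(c=1). Cache: [90(c=1) 82(c=1) 97(c=3) 63(c=3) 27(c=4) 6(c=5)]
  20. access 90: HIT, count now 2. Cache: [82(c=1) 90(c=2) 97(c=3) 63(c=3) 27(c=4) 6(c=5)]
  21. access 82: HIT, count now 2. Cache: [90(c=2) 82(c=2) 97(c=3) 63(c=3) 27(c=4) 6(c=5)]
  22. access 90: HIT, count now 3. Cache: [82(c=2) 97(c=3) 63(c=3) 90(c=3) 27(c=4) 6(c=5)]
  23. access 82: HIT, count now 3. Cache: [97(c=3) 63(c=3) 90(c=3) 82(c=3) 27(c=4) 6(c=5)]
  24. access 97: HIT, count now 4. Cache: [63(c=3) 90(c=3) 82(c=3) 27(c=4) 97(c=4) 6(c=5)]
  25. access 98: MISS, evict 63(c=3). Cache: [98(c=1) 90(c=3) 82(c=3) 27(c=4) 97(c=4) 6(c=5)]
  26. access 98: HIT, count now 2. Cache: [98(c=2) 90(c=3) 82(c=3) 27(c=4) 97(c=4) 6(c=5)]
  27. access 82: HIT, count now 4. Cache: [98(c=2) 90(c=3) 27(c=4) 97(c=4) 82(c=4) 6(c=5)]
  28. access 98: HIT, count now 3. Cache: [90(c=3) 98(c=3) 27(c=4) 97(c=4) 82(c=4) 6(c=5)]
  29. access 90: HIT, count now 4. Cache: [98(c=3) 27(c=4) 97(c=4) 82(c=4) 90(c=4) 6(c=5)]
  30. access 44: MISS, evict 98(c=3). Cache: [44(c=1) 27(c=4) 97(c=4) 82(c=4) 90(c=4) 6(c=5)]
  31. access 82: HIT, count now 5. Cache: [44(c=1) 27(c=4) 97(c=4) 90(c=4) 6(c=5) 82(c=5)]
Total: 21 hits, 10 misses, 4 evictions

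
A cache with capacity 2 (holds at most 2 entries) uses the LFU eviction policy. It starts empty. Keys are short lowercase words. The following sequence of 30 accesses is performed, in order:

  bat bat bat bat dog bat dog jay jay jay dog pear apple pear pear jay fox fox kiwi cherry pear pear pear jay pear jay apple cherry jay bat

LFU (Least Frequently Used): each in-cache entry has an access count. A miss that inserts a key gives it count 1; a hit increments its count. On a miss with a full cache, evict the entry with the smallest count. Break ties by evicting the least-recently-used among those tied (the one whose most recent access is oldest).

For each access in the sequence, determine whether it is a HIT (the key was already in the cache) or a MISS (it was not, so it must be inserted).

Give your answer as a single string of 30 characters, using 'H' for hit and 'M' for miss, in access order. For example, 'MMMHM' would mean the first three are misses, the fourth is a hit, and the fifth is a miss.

Answer: MHHHMHHMHHMMMMHMMHMMMHHMMMMMMH

Derivation:
LFU simulation (capacity=2):
  1. access bat: MISS. Cache: [bat(c=1)]
  2. access bat: HIT, count now 2. Cache: [bat(c=2)]
  3. access bat: HIT, count now 3. Cache: [bat(c=3)]
  4. access bat: HIT, count now 4. Cache: [bat(c=4)]
  5. access dog: MISS. Cache: [dog(c=1) bat(c=4)]
  6. access bat: HIT, count now 5. Cache: [dog(c=1) bat(c=5)]
  7. access dog: HIT, count now 2. Cache: [dog(c=2) bat(c=5)]
  8. access jay: MISS, evict dog(c=2). Cache: [jay(c=1) bat(c=5)]
  9. access jay: HIT, count now 2. Cache: [jay(c=2) bat(c=5)]
  10. access jay: HIT, count now 3. Cache: [jay(c=3) bat(c=5)]
  11. access dog: MISS, evict jay(c=3). Cache: [dog(c=1) bat(c=5)]
  12. access pear: MISS, evict dog(c=1). Cache: [pear(c=1) bat(c=5)]
  13. access apple: MISS, evict pear(c=1). Cache: [apple(c=1) bat(c=5)]
  14. access pear: MISS, evict apple(c=1). Cache: [pear(c=1) bat(c=5)]
  15. access pear: HIT, count now 2. Cache: [pear(c=2) bat(c=5)]
  16. access jay: MISS, evict pear(c=2). Cache: [jay(c=1) bat(c=5)]
  17. access fox: MISS, evict jay(c=1). Cache: [fox(c=1) bat(c=5)]
  18. access fox: HIT, count now 2. Cache: [fox(c=2) bat(c=5)]
  19. access kiwi: MISS, evict fox(c=2). Cache: [kiwi(c=1) bat(c=5)]
  20. access cherry: MISS, evict kiwi(c=1). Cache: [cherry(c=1) bat(c=5)]
  21. access pear: MISS, evict cherry(c=1). Cache: [pear(c=1) bat(c=5)]
  22. access pear: HIT, count now 2. Cache: [pear(c=2) bat(c=5)]
  23. access pear: HIT, count now 3. Cache: [pear(c=3) bat(c=5)]
  24. access jay: MISS, evict pear(c=3). Cache: [jay(c=1) bat(c=5)]
  25. access pear: MISS, evict jay(c=1). Cache: [pear(c=1) bat(c=5)]
  26. access jay: MISS, evict pear(c=1). Cache: [jay(c=1) bat(c=5)]
  27. access apple: MISS, evict jay(c=1). Cache: [apple(c=1) bat(c=5)]
  28. access cherry: MISS, evict apple(c=1). Cache: [cherry(c=1) bat(c=5)]
  29. access jay: MISS, evict cherry(c=1). Cache: [jay(c=1) bat(c=5)]
  30. access bat: HIT, count now 6. Cache: [jay(c=1) bat(c=6)]
Total: 12 hits, 18 misses, 16 evictions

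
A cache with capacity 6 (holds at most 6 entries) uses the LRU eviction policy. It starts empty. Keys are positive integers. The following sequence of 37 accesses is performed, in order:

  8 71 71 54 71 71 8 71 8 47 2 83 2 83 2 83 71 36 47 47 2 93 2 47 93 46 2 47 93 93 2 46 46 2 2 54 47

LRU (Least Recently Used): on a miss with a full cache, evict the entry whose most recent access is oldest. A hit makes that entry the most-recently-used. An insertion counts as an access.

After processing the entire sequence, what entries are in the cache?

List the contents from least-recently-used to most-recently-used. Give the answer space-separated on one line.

LRU simulation (capacity=6):
  1. access 8: MISS. Cache (LRU->MRU): [8]
  2. access 71: MISS. Cache (LRU->MRU): [8 71]
  3. access 71: HIT. Cache (LRU->MRU): [8 71]
  4. access 54: MISS. Cache (LRU->MRU): [8 71 54]
  5. access 71: HIT. Cache (LRU->MRU): [8 54 71]
  6. access 71: HIT. Cache (LRU->MRU): [8 54 71]
  7. access 8: HIT. Cache (LRU->MRU): [54 71 8]
  8. access 71: HIT. Cache (LRU->MRU): [54 8 71]
  9. access 8: HIT. Cache (LRU->MRU): [54 71 8]
  10. access 47: MISS. Cache (LRU->MRU): [54 71 8 47]
  11. access 2: MISS. Cache (LRU->MRU): [54 71 8 47 2]
  12. access 83: MISS. Cache (LRU->MRU): [54 71 8 47 2 83]
  13. access 2: HIT. Cache (LRU->MRU): [54 71 8 47 83 2]
  14. access 83: HIT. Cache (LRU->MRU): [54 71 8 47 2 83]
  15. access 2: HIT. Cache (LRU->MRU): [54 71 8 47 83 2]
  16. access 83: HIT. Cache (LRU->MRU): [54 71 8 47 2 83]
  17. access 71: HIT. Cache (LRU->MRU): [54 8 47 2 83 71]
  18. access 36: MISS, evict 54. Cache (LRU->MRU): [8 47 2 83 71 36]
  19. access 47: HIT. Cache (LRU->MRU): [8 2 83 71 36 47]
  20. access 47: HIT. Cache (LRU->MRU): [8 2 83 71 36 47]
  21. access 2: HIT. Cache (LRU->MRU): [8 83 71 36 47 2]
  22. access 93: MISS, evict 8. Cache (LRU->MRU): [83 71 36 47 2 93]
  23. access 2: HIT. Cache (LRU->MRU): [83 71 36 47 93 2]
  24. access 47: HIT. Cache (LRU->MRU): [83 71 36 93 2 47]
  25. access 93: HIT. Cache (LRU->MRU): [83 71 36 2 47 93]
  26. access 46: MISS, evict 83. Cache (LRU->MRU): [71 36 2 47 93 46]
  27. access 2: HIT. Cache (LRU->MRU): [71 36 47 93 46 2]
  28. access 47: HIT. Cache (LRU->MRU): [71 36 93 46 2 47]
  29. access 93: HIT. Cache (LRU->MRU): [71 36 46 2 47 93]
  30. access 93: HIT. Cache (LRU->MRU): [71 36 46 2 47 93]
  31. access 2: HIT. Cache (LRU->MRU): [71 36 46 47 93 2]
  32. access 46: HIT. Cache (LRU->MRU): [71 36 47 93 2 46]
  33. access 46: HIT. Cache (LRU->MRU): [71 36 47 93 2 46]
  34. access 2: HIT. Cache (LRU->MRU): [71 36 47 93 46 2]
  35. access 2: HIT. Cache (LRU->MRU): [71 36 47 93 46 2]
  36. access 54: MISS, evict 71. Cache (LRU->MRU): [36 47 93 46 2 54]
  37. access 47: HIT. Cache (LRU->MRU): [36 93 46 2 54 47]
Total: 27 hits, 10 misses, 4 evictions

Answer: 36 93 46 2 54 47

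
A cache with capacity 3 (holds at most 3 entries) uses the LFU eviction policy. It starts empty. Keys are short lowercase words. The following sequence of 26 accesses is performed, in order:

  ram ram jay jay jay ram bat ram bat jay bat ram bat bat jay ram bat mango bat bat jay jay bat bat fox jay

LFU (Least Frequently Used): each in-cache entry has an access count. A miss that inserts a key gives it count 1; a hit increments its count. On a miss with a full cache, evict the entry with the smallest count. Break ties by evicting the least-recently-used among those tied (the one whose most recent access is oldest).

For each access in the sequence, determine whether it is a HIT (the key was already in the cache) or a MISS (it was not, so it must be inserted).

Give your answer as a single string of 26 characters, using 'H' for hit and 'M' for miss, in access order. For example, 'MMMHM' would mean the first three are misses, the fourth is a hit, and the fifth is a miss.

LFU simulation (capacity=3):
  1. access ram: MISS. Cache: [ram(c=1)]
  2. access ram: HIT, count now 2. Cache: [ram(c=2)]
  3. access jay: MISS. Cache: [jay(c=1) ram(c=2)]
  4. access jay: HIT, count now 2. Cache: [ram(c=2) jay(c=2)]
  5. access jay: HIT, count now 3. Cache: [ram(c=2) jay(c=3)]
  6. access ram: HIT, count now 3. Cache: [jay(c=3) ram(c=3)]
  7. access bat: MISS. Cache: [bat(c=1) jay(c=3) ram(c=3)]
  8. access ram: HIT, count now 4. Cache: [bat(c=1) jay(c=3) ram(c=4)]
  9. access bat: HIT, count now 2. Cache: [bat(c=2) jay(c=3) ram(c=4)]
  10. access jay: HIT, count now 4. Cache: [bat(c=2) ram(c=4) jay(c=4)]
  11. access bat: HIT, count now 3. Cache: [bat(c=3) ram(c=4) jay(c=4)]
  12. access ram: HIT, count now 5. Cache: [bat(c=3) jay(c=4) ram(c=5)]
  13. access bat: HIT, count now 4. Cache: [jay(c=4) bat(c=4) ram(c=5)]
  14. access bat: HIT, count now 5. Cache: [jay(c=4) ram(c=5) bat(c=5)]
  15. access jay: HIT, count now 5. Cache: [ram(c=5) bat(c=5) jay(c=5)]
  16. access ram: HIT, count now 6. Cache: [bat(c=5) jay(c=5) ram(c=6)]
  17. access bat: HIT, count now 6. Cache: [jay(c=5) ram(c=6) bat(c=6)]
  18. access mango: MISS, evict jay(c=5). Cache: [mango(c=1) ram(c=6) bat(c=6)]
  19. access bat: HIT, count now 7. Cache: [mango(c=1) ram(c=6) bat(c=7)]
  20. access bat: HIT, count now 8. Cache: [mango(c=1) ram(c=6) bat(c=8)]
  21. access jay: MISS, evict mango(c=1). Cache: [jay(c=1) ram(c=6) bat(c=8)]
  22. access jay: HIT, count now 2. Cache: [jay(c=2) ram(c=6) bat(c=8)]
  23. access bat: HIT, count now 9. Cache: [jay(c=2) ram(c=6) bat(c=9)]
  24. access bat: HIT, count now 10. Cache: [jay(c=2) ram(c=6) bat(c=10)]
  25. access fox: MISS, evict jay(c=2). Cache: [fox(c=1) ram(c=6) bat(c=10)]
  26. access jay: MISS, evict fox(c=1). Cache: [jay(c=1) ram(c=6) bat(c=10)]
Total: 19 hits, 7 misses, 4 evictions

Answer: MHMHHHMHHHHHHHHHHMHHMHHHMM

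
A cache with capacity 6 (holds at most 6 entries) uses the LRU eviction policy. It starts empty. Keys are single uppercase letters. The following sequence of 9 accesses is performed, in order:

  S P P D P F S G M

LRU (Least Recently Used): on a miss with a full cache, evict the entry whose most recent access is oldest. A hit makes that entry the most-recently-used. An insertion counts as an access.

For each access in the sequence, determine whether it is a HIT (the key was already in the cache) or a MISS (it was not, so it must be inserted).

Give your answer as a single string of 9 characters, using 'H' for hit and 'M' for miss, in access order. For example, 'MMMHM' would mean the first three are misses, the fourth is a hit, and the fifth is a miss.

LRU simulation (capacity=6):
  1. access S: MISS. Cache (LRU->MRU): [S]
  2. access P: MISS. Cache (LRU->MRU): [S P]
  3. access P: HIT. Cache (LRU->MRU): [S P]
  4. access D: MISS. Cache (LRU->MRU): [S P D]
  5. access P: HIT. Cache (LRU->MRU): [S D P]
  6. access F: MISS. Cache (LRU->MRU): [S D P F]
  7. access S: HIT. Cache (LRU->MRU): [D P F S]
  8. access G: MISS. Cache (LRU->MRU): [D P F S G]
  9. access M: MISS. Cache (LRU->MRU): [D P F S G M]
Total: 3 hits, 6 misses, 0 evictions

Answer: MMHMHMHMM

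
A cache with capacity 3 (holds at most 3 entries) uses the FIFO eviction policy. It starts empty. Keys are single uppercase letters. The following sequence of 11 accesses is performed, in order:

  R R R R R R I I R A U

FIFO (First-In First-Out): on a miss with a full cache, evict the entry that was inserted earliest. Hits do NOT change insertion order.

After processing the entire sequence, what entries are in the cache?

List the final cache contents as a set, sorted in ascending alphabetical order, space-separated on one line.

Answer: A I U

Derivation:
FIFO simulation (capacity=3):
  1. access R: MISS. Cache (old->new): [R]
  2. access R: HIT. Cache (old->new): [R]
  3. access R: HIT. Cache (old->new): [R]
  4. access R: HIT. Cache (old->new): [R]
  5. access R: HIT. Cache (old->new): [R]
  6. access R: HIT. Cache (old->new): [R]
  7. access I: MISS. Cache (old->new): [R I]
  8. access I: HIT. Cache (old->new): [R I]
  9. access R: HIT. Cache (old->new): [R I]
  10. access A: MISS. Cache (old->new): [R I A]
  11. access U: MISS, evict R. Cache (old->new): [I A U]
Total: 7 hits, 4 misses, 1 evictions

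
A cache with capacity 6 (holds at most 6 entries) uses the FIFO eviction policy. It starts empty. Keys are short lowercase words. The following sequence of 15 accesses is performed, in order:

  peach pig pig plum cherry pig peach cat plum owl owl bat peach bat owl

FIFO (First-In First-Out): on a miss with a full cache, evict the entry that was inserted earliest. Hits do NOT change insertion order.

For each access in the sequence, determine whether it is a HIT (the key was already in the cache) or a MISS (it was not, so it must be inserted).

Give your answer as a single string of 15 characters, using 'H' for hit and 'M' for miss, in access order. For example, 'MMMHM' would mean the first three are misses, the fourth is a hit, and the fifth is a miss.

Answer: MMHMMHHMHMHMMHH

Derivation:
FIFO simulation (capacity=6):
  1. access peach: MISS. Cache (old->new): [peach]
  2. access pig: MISS. Cache (old->new): [peach pig]
  3. access pig: HIT. Cache (old->new): [peach pig]
  4. access plum: MISS. Cache (old->new): [peach pig plum]
  5. access cherry: MISS. Cache (old->new): [peach pig plum cherry]
  6. access pig: HIT. Cache (old->new): [peach pig plum cherry]
  7. access peach: HIT. Cache (old->new): [peach pig plum cherry]
  8. access cat: MISS. Cache (old->new): [peach pig plum cherry cat]
  9. access plum: HIT. Cache (old->new): [peach pig plum cherry cat]
  10. access owl: MISS. Cache (old->new): [peach pig plum cherry cat owl]
  11. access owl: HIT. Cache (old->new): [peach pig plum cherry cat owl]
  12. access bat: MISS, evict peach. Cache (old->new): [pig plum cherry cat owl bat]
  13. access peach: MISS, evict pig. Cache (old->new): [plum cherry cat owl bat peach]
  14. access bat: HIT. Cache (old->new): [plum cherry cat owl bat peach]
  15. access owl: HIT. Cache (old->new): [plum cherry cat owl bat peach]
Total: 7 hits, 8 misses, 2 evictions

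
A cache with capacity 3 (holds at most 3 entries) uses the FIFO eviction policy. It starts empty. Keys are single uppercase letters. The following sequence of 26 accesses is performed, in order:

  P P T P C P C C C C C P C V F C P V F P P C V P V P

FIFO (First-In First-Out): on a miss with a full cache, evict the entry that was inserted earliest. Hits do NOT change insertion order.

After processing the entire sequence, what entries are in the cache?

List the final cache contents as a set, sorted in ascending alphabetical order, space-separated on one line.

FIFO simulation (capacity=3):
  1. access P: MISS. Cache (old->new): [P]
  2. access P: HIT. Cache (old->new): [P]
  3. access T: MISS. Cache (old->new): [P T]
  4. access P: HIT. Cache (old->new): [P T]
  5. access C: MISS. Cache (old->new): [P T C]
  6. access P: HIT. Cache (old->new): [P T C]
  7. access C: HIT. Cache (old->new): [P T C]
  8. access C: HIT. Cache (old->new): [P T C]
  9. access C: HIT. Cache (old->new): [P T C]
  10. access C: HIT. Cache (old->new): [P T C]
  11. access C: HIT. Cache (old->new): [P T C]
  12. access P: HIT. Cache (old->new): [P T C]
  13. access C: HIT. Cache (old->new): [P T C]
  14. access V: MISS, evict P. Cache (old->new): [T C V]
  15. access F: MISS, evict T. Cache (old->new): [C V F]
  16. access C: HIT. Cache (old->new): [C V F]
  17. access P: MISS, evict C. Cache (old->new): [V F P]
  18. access V: HIT. Cache (old->new): [V F P]
  19. access F: HIT. Cache (old->new): [V F P]
  20. access P: HIT. Cache (old->new): [V F P]
  21. access P: HIT. Cache (old->new): [V F P]
  22. access C: MISS, evict V. Cache (old->new): [F P C]
  23. access V: MISS, evict F. Cache (old->new): [P C V]
  24. access P: HIT. Cache (old->new): [P C V]
  25. access V: HIT. Cache (old->new): [P C V]
  26. access P: HIT. Cache (old->new): [P C V]
Total: 18 hits, 8 misses, 5 evictions

Answer: C P V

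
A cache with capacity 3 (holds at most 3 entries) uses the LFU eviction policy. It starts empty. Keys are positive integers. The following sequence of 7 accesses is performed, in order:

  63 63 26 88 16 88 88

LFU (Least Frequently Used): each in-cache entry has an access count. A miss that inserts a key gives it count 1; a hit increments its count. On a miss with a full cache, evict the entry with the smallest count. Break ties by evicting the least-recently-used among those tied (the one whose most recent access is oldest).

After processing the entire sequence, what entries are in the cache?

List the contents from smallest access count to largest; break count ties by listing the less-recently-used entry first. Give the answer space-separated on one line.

LFU simulation (capacity=3):
  1. access 63: MISS. Cache: [63(c=1)]
  2. access 63: HIT, count now 2. Cache: [63(c=2)]
  3. access 26: MISS. Cache: [26(c=1) 63(c=2)]
  4. access 88: MISS. Cache: [26(c=1) 88(c=1) 63(c=2)]
  5. access 16: MISS, evict 26(c=1). Cache: [88(c=1) 16(c=1) 63(c=2)]
  6. access 88: HIT, count now 2. Cache: [16(c=1) 63(c=2) 88(c=2)]
  7. access 88: HIT, count now 3. Cache: [16(c=1) 63(c=2) 88(c=3)]
Total: 3 hits, 4 misses, 1 evictions

Answer: 16 63 88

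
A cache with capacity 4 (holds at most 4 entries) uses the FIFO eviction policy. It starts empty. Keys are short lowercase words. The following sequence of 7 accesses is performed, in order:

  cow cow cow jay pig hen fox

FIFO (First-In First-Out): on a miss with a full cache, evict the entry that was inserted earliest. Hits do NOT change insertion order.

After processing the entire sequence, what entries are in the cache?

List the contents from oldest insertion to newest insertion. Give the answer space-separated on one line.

FIFO simulation (capacity=4):
  1. access cow: MISS. Cache (old->new): [cow]
  2. access cow: HIT. Cache (old->new): [cow]
  3. access cow: HIT. Cache (old->new): [cow]
  4. access jay: MISS. Cache (old->new): [cow jay]
  5. access pig: MISS. Cache (old->new): [cow jay pig]
  6. access hen: MISS. Cache (old->new): [cow jay pig hen]
  7. access fox: MISS, evict cow. Cache (old->new): [jay pig hen fox]
Total: 2 hits, 5 misses, 1 evictions

Answer: jay pig hen fox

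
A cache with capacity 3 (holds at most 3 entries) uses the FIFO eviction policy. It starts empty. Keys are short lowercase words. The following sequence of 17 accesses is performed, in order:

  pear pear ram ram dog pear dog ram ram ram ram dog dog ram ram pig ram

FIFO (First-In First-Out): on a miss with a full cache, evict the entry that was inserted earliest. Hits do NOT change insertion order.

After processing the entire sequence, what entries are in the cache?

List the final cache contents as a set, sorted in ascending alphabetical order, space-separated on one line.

FIFO simulation (capacity=3):
  1. access pear: MISS. Cache (old->new): [pear]
  2. access pear: HIT. Cache (old->new): [pear]
  3. access ram: MISS. Cache (old->new): [pear ram]
  4. access ram: HIT. Cache (old->new): [pear ram]
  5. access dog: MISS. Cache (old->new): [pear ram dog]
  6. access pear: HIT. Cache (old->new): [pear ram dog]
  7. access dog: HIT. Cache (old->new): [pear ram dog]
  8. access ram: HIT. Cache (old->new): [pear ram dog]
  9. access ram: HIT. Cache (old->new): [pear ram dog]
  10. access ram: HIT. Cache (old->new): [pear ram dog]
  11. access ram: HIT. Cache (old->new): [pear ram dog]
  12. access dog: HIT. Cache (old->new): [pear ram dog]
  13. access dog: HIT. Cache (old->new): [pear ram dog]
  14. access ram: HIT. Cache (old->new): [pear ram dog]
  15. access ram: HIT. Cache (old->new): [pear ram dog]
  16. access pig: MISS, evict pear. Cache (old->new): [ram dog pig]
  17. access ram: HIT. Cache (old->new): [ram dog pig]
Total: 13 hits, 4 misses, 1 evictions

Answer: dog pig ram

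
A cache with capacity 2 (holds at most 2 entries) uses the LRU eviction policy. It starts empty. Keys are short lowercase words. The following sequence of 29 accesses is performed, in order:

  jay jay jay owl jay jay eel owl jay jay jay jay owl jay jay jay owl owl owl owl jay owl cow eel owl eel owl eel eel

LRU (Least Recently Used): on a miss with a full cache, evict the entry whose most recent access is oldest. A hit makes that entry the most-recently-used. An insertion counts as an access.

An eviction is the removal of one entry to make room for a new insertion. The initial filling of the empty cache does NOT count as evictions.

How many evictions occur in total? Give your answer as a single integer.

Answer: 6

Derivation:
LRU simulation (capacity=2):
  1. access jay: MISS. Cache (LRU->MRU): [jay]
  2. access jay: HIT. Cache (LRU->MRU): [jay]
  3. access jay: HIT. Cache (LRU->MRU): [jay]
  4. access owl: MISS. Cache (LRU->MRU): [jay owl]
  5. access jay: HIT. Cache (LRU->MRU): [owl jay]
  6. access jay: HIT. Cache (LRU->MRU): [owl jay]
  7. access eel: MISS, evict owl. Cache (LRU->MRU): [jay eel]
  8. access owl: MISS, evict jay. Cache (LRU->MRU): [eel owl]
  9. access jay: MISS, evict eel. Cache (LRU->MRU): [owl jay]
  10. access jay: HIT. Cache (LRU->MRU): [owl jay]
  11. access jay: HIT. Cache (LRU->MRU): [owl jay]
  12. access jay: HIT. Cache (LRU->MRU): [owl jay]
  13. access owl: HIT. Cache (LRU->MRU): [jay owl]
  14. access jay: HIT. Cache (LRU->MRU): [owl jay]
  15. access jay: HIT. Cache (LRU->MRU): [owl jay]
  16. access jay: HIT. Cache (LRU->MRU): [owl jay]
  17. access owl: HIT. Cache (LRU->MRU): [jay owl]
  18. access owl: HIT. Cache (LRU->MRU): [jay owl]
  19. access owl: HIT. Cache (LRU->MRU): [jay owl]
  20. access owl: HIT. Cache (LRU->MRU): [jay owl]
  21. access jay: HIT. Cache (LRU->MRU): [owl jay]
  22. access owl: HIT. Cache (LRU->MRU): [jay owl]
  23. access cow: MISS, evict jay. Cache (LRU->MRU): [owl cow]
  24. access eel: MISS, evict owl. Cache (LRU->MRU): [cow eel]
  25. access owl: MISS, evict cow. Cache (LRU->MRU): [eel owl]
  26. access eel: HIT. Cache (LRU->MRU): [owl eel]
  27. access owl: HIT. Cache (LRU->MRU): [eel owl]
  28. access eel: HIT. Cache (LRU->MRU): [owl eel]
  29. access eel: HIT. Cache (LRU->MRU): [owl eel]
Total: 21 hits, 8 misses, 6 evictions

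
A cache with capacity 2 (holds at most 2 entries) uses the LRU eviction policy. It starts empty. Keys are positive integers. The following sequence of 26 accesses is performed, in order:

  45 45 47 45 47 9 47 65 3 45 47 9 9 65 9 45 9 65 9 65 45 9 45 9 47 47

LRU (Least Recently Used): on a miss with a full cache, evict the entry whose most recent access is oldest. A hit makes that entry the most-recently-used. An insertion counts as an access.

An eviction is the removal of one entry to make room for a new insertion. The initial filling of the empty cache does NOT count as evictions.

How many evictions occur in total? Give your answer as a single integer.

Answer: 12

Derivation:
LRU simulation (capacity=2):
  1. access 45: MISS. Cache (LRU->MRU): [45]
  2. access 45: HIT. Cache (LRU->MRU): [45]
  3. access 47: MISS. Cache (LRU->MRU): [45 47]
  4. access 45: HIT. Cache (LRU->MRU): [47 45]
  5. access 47: HIT. Cache (LRU->MRU): [45 47]
  6. access 9: MISS, evict 45. Cache (LRU->MRU): [47 9]
  7. access 47: HIT. Cache (LRU->MRU): [9 47]
  8. access 65: MISS, evict 9. Cache (LRU->MRU): [47 65]
  9. access 3: MISS, evict 47. Cache (LRU->MRU): [65 3]
  10. access 45: MISS, evict 65. Cache (LRU->MRU): [3 45]
  11. access 47: MISS, evict 3. Cache (LRU->MRU): [45 47]
  12. access 9: MISS, evict 45. Cache (LRU->MRU): [47 9]
  13. access 9: HIT. Cache (LRU->MRU): [47 9]
  14. access 65: MISS, evict 47. Cache (LRU->MRU): [9 65]
  15. access 9: HIT. Cache (LRU->MRU): [65 9]
  16. access 45: MISS, evict 65. Cache (LRU->MRU): [9 45]
  17. access 9: HIT. Cache (LRU->MRU): [45 9]
  18. access 65: MISS, evict 45. Cache (LRU->MRU): [9 65]
  19. access 9: HIT. Cache (LRU->MRU): [65 9]
  20. access 65: HIT. Cache (LRU->MRU): [9 65]
  21. access 45: MISS, evict 9. Cache (LRU->MRU): [65 45]
  22. access 9: MISS, evict 65. Cache (LRU->MRU): [45 9]
  23. access 45: HIT. Cache (LRU->MRU): [9 45]
  24. access 9: HIT. Cache (LRU->MRU): [45 9]
  25. access 47: MISS, evict 45. Cache (LRU->MRU): [9 47]
  26. access 47: HIT. Cache (LRU->MRU): [9 47]
Total: 12 hits, 14 misses, 12 evictions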